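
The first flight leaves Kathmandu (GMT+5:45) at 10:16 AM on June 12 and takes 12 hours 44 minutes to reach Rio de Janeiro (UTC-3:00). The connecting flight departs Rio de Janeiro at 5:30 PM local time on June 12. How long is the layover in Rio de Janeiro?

Convert departure to UTC: 10:16 AM − 5:45 = 4:31 AM UTC on Jun 12.
Add 12 hours and 44 minutes flight time → 5:15 PM UTC.
Rio de Janeiro is UTC−3:00, so local arrival = 5:15 PM − 3:00 = 2:15 PM on Jun 12.
Layover = 5:30 PM − 2:15 PM = 3 hours 15 minutes.

3 hours 15 minutes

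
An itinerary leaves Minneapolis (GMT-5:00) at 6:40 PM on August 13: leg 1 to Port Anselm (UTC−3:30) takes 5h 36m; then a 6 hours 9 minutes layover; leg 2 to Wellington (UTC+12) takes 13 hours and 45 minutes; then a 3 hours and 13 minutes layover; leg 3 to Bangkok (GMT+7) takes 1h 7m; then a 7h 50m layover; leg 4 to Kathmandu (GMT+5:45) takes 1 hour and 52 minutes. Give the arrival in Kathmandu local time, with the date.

8:57 PM on August 15

Convert departure to UTC: 6:40 PM + 5:00 = 11:40 PM UTC on Aug 13.
Add 5 hours 36 minutes leg 1 → 5:16 AM UTC (Aug 14).
Add 6 hours and 9 minutes layover in Port Anselm → 11:25 AM UTC.
Add 13 hours and 45 minutes leg 2 → 1:10 AM UTC (Aug 15).
Add 3 hours 13 minutes layover in Wellington → 4:23 AM UTC.
Add 1 hour 7 minutes leg 3 → 5:30 AM UTC.
Add 7 hours and 50 minutes layover in Bangkok → 1:20 PM UTC.
Add 1 hour 52 minutes leg 4 → 3:12 PM UTC.
Kathmandu is UTC+5:45, so local arrival = 3:12 PM + 5:45 = 8:57 PM on Aug 15.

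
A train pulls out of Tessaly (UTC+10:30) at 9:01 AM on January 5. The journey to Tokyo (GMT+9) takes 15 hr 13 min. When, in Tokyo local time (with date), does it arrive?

Tokyo is 1:30 behind Tessaly.
After 15 hours and 13 minutes it is 12:14 AM (Jan 6) in Tessaly.
Shift by the zone difference: 12:14 AM − 1:30 = 10:44 PM on Jan 5 in Tokyo.

10:44 PM on January 5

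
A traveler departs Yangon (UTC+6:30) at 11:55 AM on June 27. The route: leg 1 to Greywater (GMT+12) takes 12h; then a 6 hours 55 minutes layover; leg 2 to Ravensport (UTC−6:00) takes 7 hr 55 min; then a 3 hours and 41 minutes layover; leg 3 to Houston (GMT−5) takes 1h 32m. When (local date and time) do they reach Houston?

Convert departure to UTC: 11:55 AM − 6:30 = 5:25 AM UTC on Jun 27.
Add 12 hours leg 1 → 5:25 PM UTC.
Add 6 hours and 55 minutes layover in Greywater → 12:20 AM UTC (Jun 28).
Add 7 hours and 55 minutes leg 2 → 8:15 AM UTC.
Add 3 hours and 41 minutes layover in Ravensport → 11:56 AM UTC.
Add 1 hour and 32 minutes leg 3 → 1:28 PM UTC.
Houston is UTC−5:00, so local arrival = 1:28 PM − 5:00 = 8:28 AM on Jun 28.

8:28 AM on Jun 28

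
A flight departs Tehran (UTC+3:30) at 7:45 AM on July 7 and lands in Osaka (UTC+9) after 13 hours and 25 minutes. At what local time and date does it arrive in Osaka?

2:40 AM on July 8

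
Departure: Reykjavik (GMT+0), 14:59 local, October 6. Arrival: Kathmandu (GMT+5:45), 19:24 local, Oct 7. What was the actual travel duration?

22 hours 40 minutes

Kathmandu is 5:45 ahead of Reykjavik.
Clock-face elapsed time (ignoring zones) is 28 hours 25 minutes.
Actual elapsed = 28 hours 25 minutes − 5:45 = 22 hours 40 minutes.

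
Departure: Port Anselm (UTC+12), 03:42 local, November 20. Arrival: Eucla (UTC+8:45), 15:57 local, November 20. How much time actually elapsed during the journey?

15 hours 30 minutes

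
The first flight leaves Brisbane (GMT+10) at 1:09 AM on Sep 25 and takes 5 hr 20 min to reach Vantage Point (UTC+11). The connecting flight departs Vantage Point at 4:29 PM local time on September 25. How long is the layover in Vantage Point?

9 hours

Convert departure to UTC: 1:09 AM − 10:00 = 3:09 PM UTC on Sep 24.
Add 5 hours 20 minutes flight time → 8:29 PM UTC.
Vantage Point is UTC+11:00, so local arrival = 8:29 PM + 11:00 = 7:29 AM on Sep 25.
Layover = 4:29 PM − 7:29 AM = 9 hours.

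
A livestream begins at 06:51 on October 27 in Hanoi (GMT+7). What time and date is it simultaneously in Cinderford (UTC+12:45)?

12:36 on Oct 27

Cinderford is 5:45 ahead of Hanoi.
Shift by the zone difference: 06:51 + 5:45 = 12:36 on Oct 27 in Cinderford.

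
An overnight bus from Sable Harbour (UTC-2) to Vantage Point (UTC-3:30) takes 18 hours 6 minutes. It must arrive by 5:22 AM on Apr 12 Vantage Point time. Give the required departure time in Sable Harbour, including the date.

12:46 PM on Apr 11

Target arrival in UTC: 5:22 AM + 3:30 = 8:52 AM on Apr 12.
Subtract 18 hours and 6 minutes → departure 2:46 PM UTC on Apr 11.
Sable Harbour is UTC−2:00: 2:46 PM − 2:00 = 12:46 PM on Apr 11.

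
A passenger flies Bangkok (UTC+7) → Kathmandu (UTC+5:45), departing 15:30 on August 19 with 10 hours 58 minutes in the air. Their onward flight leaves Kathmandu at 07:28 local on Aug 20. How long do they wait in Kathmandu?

Convert departure to UTC: 15:30 − 7:00 = 08:30 UTC on Aug 19.
Add 10 hours and 58 minutes flight time → 19:28 UTC.
Kathmandu is UTC+5:45, so local arrival = 19:28 + 5:45 = 01:13 on Aug 20.
Layover = 07:28 − 01:13 = 6 hours 15 minutes.

6 hours 15 minutes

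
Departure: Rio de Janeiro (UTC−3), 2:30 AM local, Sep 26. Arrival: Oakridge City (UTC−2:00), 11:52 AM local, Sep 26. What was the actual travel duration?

Departure in UTC: 2:30 AM + 3:00 = 5:30 AM on Sep 26.
Arrival in UTC: 11:52 AM + 2:00 = 1:52 PM on Sep 26.
Elapsed = 1:52 PM − 5:30 AM = 8 hours 22 minutes.

8 hours 22 minutes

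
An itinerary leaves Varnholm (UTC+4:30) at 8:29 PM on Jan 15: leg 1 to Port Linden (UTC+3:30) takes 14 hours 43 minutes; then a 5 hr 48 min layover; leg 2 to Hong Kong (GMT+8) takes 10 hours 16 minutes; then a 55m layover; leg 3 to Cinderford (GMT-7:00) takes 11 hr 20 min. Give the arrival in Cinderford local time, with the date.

Convert departure to UTC: 8:29 PM − 4:30 = 3:59 PM UTC on Jan 15.
Add 14 hours and 43 minutes leg 1 → 6:42 AM UTC (Jan 16).
Add 5 hours and 48 minutes layover in Port Linden → 12:30 PM UTC.
Add 10 hours and 16 minutes leg 2 → 10:46 PM UTC.
Add 55 minutes layover in Hong Kong → 11:41 PM UTC.
Add 11 hours 20 minutes leg 3 → 11:01 AM UTC (Jan 17).
Cinderford is UTC−7:00, so local arrival = 11:01 AM − 7:00 = 4:01 AM on Jan 17.

4:01 AM on Jan 17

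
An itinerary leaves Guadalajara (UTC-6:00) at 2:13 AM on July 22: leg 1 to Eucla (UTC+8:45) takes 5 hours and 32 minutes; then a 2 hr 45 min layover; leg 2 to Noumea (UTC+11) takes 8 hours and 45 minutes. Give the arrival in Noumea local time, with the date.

Convert departure to UTC: 2:13 AM + 6:00 = 8:13 AM UTC on Jul 22.
Add 5 hours 32 minutes leg 1 → 1:45 PM UTC.
Add 2 hours and 45 minutes layover in Eucla → 4:30 PM UTC.
Add 8 hours 45 minutes leg 2 → 1:15 AM UTC (Jul 23).
Noumea is UTC+11:00, so local arrival = 1:15 AM + 11:00 = 12:15 PM on Jul 23.

12:15 PM on July 23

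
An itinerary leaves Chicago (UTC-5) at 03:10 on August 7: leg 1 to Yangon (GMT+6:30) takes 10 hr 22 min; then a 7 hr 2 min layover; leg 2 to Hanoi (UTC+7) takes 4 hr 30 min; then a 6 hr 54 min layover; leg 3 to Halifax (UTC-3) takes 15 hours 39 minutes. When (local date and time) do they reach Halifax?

01:37 on August 9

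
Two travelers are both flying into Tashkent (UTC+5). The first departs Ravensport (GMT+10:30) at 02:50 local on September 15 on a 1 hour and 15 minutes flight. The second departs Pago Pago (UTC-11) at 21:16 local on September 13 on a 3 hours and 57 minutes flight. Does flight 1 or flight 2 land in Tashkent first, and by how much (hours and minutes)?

Flight 1 in UTC: 02:50 − 10:30 = 16:20 on Sep 14.
+1 hour 15 minutes → arrive 17:35 UTC on Sep 14.
Flight 2 in UTC: 21:16 + 11:00 = 08:16 on Sep 14.
+3 hours and 57 minutes → arrive 12:13 UTC on Sep 14.
Flight 2 lands earlier by 5 hours 22 minutes.

the second, by 5 hours 22 minutes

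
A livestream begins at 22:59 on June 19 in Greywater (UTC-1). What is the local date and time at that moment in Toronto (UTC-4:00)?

In UTC: 22:59 + 1:00 = 23:59 on Jun 19.
Toronto is UTC−4:00: 23:59 − 4:00 = 19:59 on Jun 19.

19:59 on June 19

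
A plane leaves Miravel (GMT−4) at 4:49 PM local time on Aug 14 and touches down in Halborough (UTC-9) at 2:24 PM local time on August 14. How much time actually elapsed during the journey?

Departure in UTC: 4:49 PM + 4:00 = 8:49 PM on Aug 14.
Arrival in UTC: 2:24 PM + 9:00 = 11:24 PM on Aug 14.
Elapsed = 11:24 PM − 8:49 PM = 2 hours 35 minutes.

2 hours 35 minutes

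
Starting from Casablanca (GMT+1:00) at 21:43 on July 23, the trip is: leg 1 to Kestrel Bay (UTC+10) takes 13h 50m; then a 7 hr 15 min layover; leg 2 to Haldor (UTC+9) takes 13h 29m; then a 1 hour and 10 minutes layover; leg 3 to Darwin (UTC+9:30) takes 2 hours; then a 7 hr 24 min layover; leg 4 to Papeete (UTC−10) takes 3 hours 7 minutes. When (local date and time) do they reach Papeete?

Convert departure to UTC: 21:43 − 1:00 = 20:43 UTC on Jul 23.
Add 13 hours 50 minutes leg 1 → 10:33 UTC (Jul 24).
Add 7 hours 15 minutes layover in Kestrel Bay → 17:48 UTC.
Add 13 hours 29 minutes leg 2 → 07:17 UTC (Jul 25).
Add 1 hour and 10 minutes layover in Haldor → 08:27 UTC.
Add 2 hours leg 3 → 10:27 UTC.
Add 7 hours and 24 minutes layover in Darwin → 17:51 UTC.
Add 3 hours and 7 minutes leg 4 → 20:58 UTC.
Papeete is UTC−10:00, so local arrival = 20:58 − 10:00 = 10:58 on Jul 25.

10:58 on July 25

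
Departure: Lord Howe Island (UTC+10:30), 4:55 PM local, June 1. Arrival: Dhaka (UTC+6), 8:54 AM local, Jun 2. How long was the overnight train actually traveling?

Departure in UTC: 4:55 PM − 10:30 = 6:25 AM on Jun 1.
Arrival in UTC: 8:54 AM − 6:00 = 2:54 AM on Jun 2.
Elapsed = 2:54 AM − 6:25 AM (+1 day) = 20 hours 29 minutes.

20 hours 29 minutes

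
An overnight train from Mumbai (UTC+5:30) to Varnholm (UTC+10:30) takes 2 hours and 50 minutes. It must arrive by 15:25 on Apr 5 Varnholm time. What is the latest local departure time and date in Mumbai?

Target arrival in UTC: 15:25 − 10:30 = 04:55 on Apr 5.
Subtract 2 hours and 50 minutes → departure 02:05 UTC on Apr 5.
Mumbai is UTC+5:30: 02:05 + 5:30 = 07:35 on Apr 5.

07:35 on Apr 5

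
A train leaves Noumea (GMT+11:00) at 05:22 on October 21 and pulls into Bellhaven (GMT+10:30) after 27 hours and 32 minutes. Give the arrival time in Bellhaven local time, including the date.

Bellhaven is 0:30 behind Noumea.
After 27 hours 32 minutes it is 08:54 (Oct 22) in Noumea.
Shift by the zone difference: 08:54 − 0:30 = 08:24 on Oct 22 in Bellhaven.

08:24 on Oct 22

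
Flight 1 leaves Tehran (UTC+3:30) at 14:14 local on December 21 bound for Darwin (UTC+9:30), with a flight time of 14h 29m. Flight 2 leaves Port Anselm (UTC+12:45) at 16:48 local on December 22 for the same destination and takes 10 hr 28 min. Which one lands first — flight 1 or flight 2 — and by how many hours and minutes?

Flight 1 in UTC: 14:14 − 3:30 = 10:44 on Dec 21.
+14 hours and 29 minutes → arrive 01:13 UTC on Dec 22.
Flight 2 in UTC: 16:48 − 12:45 = 04:03 on Dec 22.
+10 hours 28 minutes → arrive 14:31 UTC on Dec 22.
Flight 1 lands earlier by 13 hours 18 minutes.

the first, by 13 hours 18 minutes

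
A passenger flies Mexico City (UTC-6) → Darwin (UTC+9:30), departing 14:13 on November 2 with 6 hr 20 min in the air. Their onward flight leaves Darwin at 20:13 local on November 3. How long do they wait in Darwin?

8 hours 10 minutes

Convert departure to UTC: 14:13 + 6:00 = 20:13 UTC on Nov 2.
Add 6 hours and 20 minutes flight time → 02:33 UTC (Nov 3).
Darwin is UTC+9:30, so local arrival = 02:33 + 9:30 = 12:03 on Nov 3.
Layover = 20:13 − 12:03 = 8 hours 10 minutes.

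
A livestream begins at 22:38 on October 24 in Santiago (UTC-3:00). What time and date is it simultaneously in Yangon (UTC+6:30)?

08:08 on October 25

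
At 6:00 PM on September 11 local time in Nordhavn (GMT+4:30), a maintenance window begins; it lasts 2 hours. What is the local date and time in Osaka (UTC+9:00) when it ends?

Osaka is 4:30 ahead of Nordhavn.
After 2 hours it is 8:00 PM in Nordhavn.
Shift by the zone difference: 8:00 PM + 4:30 = 12:30 AM on Sep 12 in Osaka.

12:30 AM on Sep 12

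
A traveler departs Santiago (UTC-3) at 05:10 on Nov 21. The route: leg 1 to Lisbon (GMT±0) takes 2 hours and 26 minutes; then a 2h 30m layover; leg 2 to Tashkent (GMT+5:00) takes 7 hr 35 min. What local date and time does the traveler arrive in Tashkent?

01:41 on Nov 22

Convert departure to UTC: 05:10 + 3:00 = 08:10 UTC on Nov 21.
Add 2 hours and 26 minutes leg 1 → 10:36 UTC.
Add 2 hours 30 minutes layover in Lisbon → 13:06 UTC.
Add 7 hours and 35 minutes leg 2 → 20:41 UTC.
Tashkent is UTC+5:00, so local arrival = 20:41 + 5:00 = 01:41 on Nov 22.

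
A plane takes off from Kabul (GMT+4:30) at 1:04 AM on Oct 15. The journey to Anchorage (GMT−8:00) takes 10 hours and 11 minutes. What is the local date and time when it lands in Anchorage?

10:45 PM on October 14

Convert departure to UTC: 1:04 AM − 4:30 = 8:34 PM UTC on Oct 14.
Add 10 hours and 11 minutes travel time → 6:45 AM UTC (Oct 15).
Anchorage is UTC−8:00, so local arrival = 6:45 AM − 8:00 = 10:45 PM on Oct 14.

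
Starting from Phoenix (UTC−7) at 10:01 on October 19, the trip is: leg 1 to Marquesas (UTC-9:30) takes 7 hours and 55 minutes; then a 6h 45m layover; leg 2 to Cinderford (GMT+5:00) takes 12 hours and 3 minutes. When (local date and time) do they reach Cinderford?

Convert departure to UTC: 10:01 + 7:00 = 17:01 UTC on Oct 19.
Add 7 hours and 55 minutes leg 1 → 00:56 UTC (Oct 20).
Add 6 hours 45 minutes layover in Marquesas → 07:41 UTC.
Add 12 hours 3 minutes leg 2 → 19:44 UTC.
Cinderford is UTC+5:00, so local arrival = 19:44 + 5:00 = 00:44 on Oct 21.

00:44 on Oct 21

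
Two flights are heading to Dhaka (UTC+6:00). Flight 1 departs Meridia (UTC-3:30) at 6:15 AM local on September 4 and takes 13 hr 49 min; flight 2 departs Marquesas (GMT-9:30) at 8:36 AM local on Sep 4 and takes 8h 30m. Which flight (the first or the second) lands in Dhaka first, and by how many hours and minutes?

the first, by 3 hours 2 minutes

Flight 1 in UTC: 6:15 AM + 3:30 = 9:45 AM on Sep 4.
+13 hours 49 minutes → arrive 11:34 PM UTC on Sep 4.
Flight 2 in UTC: 8:36 AM + 9:30 = 6:06 PM on Sep 4.
+8 hours 30 minutes → arrive 2:36 AM UTC on Sep 5.
Flight 1 lands earlier by 3 hours 2 minutes.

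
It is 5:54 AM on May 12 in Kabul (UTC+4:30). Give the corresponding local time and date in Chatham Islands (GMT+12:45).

2:09 PM on May 12

Chatham Islands is 8:15 ahead of Kabul.
Shift by the zone difference: 5:54 AM + 8:15 = 2:09 PM on May 12 in Chatham Islands.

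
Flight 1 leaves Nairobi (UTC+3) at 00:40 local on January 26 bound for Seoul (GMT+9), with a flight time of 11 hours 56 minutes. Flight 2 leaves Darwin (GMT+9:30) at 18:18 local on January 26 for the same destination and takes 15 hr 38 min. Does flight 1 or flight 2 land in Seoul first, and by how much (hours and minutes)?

the first, by 14 hours 50 minutes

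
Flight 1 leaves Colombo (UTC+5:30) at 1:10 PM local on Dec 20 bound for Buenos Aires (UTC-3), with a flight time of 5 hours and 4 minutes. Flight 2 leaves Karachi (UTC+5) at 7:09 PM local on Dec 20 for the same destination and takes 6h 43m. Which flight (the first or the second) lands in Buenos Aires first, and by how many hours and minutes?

Flight 1 in UTC: 1:10 PM − 5:30 = 7:40 AM on Dec 20.
+5 hours 4 minutes → arrive 12:44 PM UTC on Dec 20.
Flight 2 in UTC: 7:09 PM − 5:00 = 2:09 PM on Dec 20.
+6 hours 43 minutes → arrive 8:52 PM UTC on Dec 20.
Flight 1 lands earlier by 8 hours 8 minutes.

the first, by 8 hours 8 minutes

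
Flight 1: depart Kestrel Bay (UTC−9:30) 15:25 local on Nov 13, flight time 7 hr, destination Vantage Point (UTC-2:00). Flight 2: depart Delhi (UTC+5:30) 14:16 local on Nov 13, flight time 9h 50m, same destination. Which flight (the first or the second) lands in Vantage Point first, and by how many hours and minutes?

the second, by 13 hours 19 minutes

Flight 1 in UTC: 15:25 + 9:30 = 00:55 on Nov 14.
+7 hours → arrive 07:55 UTC on Nov 14.
Flight 2 in UTC: 14:16 − 5:30 = 08:46 on Nov 13.
+9 hours 50 minutes → arrive 18:36 UTC on Nov 13.
Flight 2 lands earlier by 13 hours 19 minutes.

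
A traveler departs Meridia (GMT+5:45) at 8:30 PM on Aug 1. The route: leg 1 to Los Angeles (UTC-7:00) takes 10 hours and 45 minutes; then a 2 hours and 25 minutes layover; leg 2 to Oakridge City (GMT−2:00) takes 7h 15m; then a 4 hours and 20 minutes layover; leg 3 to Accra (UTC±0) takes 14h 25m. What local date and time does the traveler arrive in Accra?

5:55 AM on Aug 3

Convert departure to UTC: 8:30 PM − 5:45 = 2:45 PM UTC on Aug 1.
Add 10 hours and 45 minutes leg 1 → 1:30 AM UTC (Aug 2).
Add 2 hours 25 minutes layover in Los Angeles → 3:55 AM UTC.
Add 7 hours and 15 minutes leg 2 → 11:10 AM UTC.
Add 4 hours 20 minutes layover in Oakridge City → 3:30 PM UTC.
Add 14 hours and 25 minutes leg 3 → 5:55 AM UTC (Aug 3).
Accra is UTC+0, so local arrival is the same: 5:55 AM on Aug 3.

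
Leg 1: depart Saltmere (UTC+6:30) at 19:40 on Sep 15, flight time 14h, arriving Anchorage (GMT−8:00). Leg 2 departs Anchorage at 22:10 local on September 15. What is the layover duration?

Convert departure to UTC: 19:40 − 6:30 = 13:10 UTC on Sep 15.
Add 14 hours flight time → 03:10 UTC (Sep 16).
Anchorage is UTC−8:00, so local arrival = 03:10 − 8:00 = 19:10 on Sep 15.
Layover = 22:10 − 19:10 = 3 hours.

3 hours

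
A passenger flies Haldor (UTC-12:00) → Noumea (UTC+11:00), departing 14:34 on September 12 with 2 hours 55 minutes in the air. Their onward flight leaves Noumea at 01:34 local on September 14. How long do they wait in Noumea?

9 hours 5 minutes

Convert departure to UTC: 14:34 + 12:00 = 02:34 UTC on Sep 13.
Add 2 hours 55 minutes flight time → 05:29 UTC.
Noumea is UTC+11:00, so local arrival = 05:29 + 11:00 = 16:29 on Sep 13.
Layover = 01:34 − 16:29 (+1 day) = 9 hours 5 minutes.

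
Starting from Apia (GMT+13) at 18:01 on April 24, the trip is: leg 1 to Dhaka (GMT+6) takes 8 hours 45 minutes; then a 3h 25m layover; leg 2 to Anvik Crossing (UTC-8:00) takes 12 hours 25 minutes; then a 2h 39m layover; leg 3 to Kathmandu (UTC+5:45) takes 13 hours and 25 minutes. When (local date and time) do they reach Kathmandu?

03:25 on April 26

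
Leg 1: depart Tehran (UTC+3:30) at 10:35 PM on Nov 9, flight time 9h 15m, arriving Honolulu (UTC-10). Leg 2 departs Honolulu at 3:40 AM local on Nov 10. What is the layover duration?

Convert departure to UTC: 10:35 PM − 3:30 = 7:05 PM UTC on Nov 9.
Add 9 hours and 15 minutes flight time → 4:20 AM UTC (Nov 10).
Honolulu is UTC−10:00, so local arrival = 4:20 AM − 10:00 = 6:20 PM on Nov 9.
Layover = 3:40 AM − 6:20 PM (+1 day) = 9 hours 20 minutes.

9 hours 20 minutes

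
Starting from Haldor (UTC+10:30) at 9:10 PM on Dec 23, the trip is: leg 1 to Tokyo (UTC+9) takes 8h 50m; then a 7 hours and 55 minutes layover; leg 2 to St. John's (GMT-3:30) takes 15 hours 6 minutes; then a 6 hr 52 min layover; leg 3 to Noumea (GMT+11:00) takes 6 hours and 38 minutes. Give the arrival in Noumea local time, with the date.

7:01 PM on December 25

Convert departure to UTC: 9:10 PM − 10:30 = 10:40 AM UTC on Dec 23.
Add 8 hours and 50 minutes leg 1 → 7:30 PM UTC.
Add 7 hours and 55 minutes layover in Tokyo → 3:25 AM UTC (Dec 24).
Add 15 hours and 6 minutes leg 2 → 6:31 PM UTC.
Add 6 hours 52 minutes layover in St. John's → 1:23 AM UTC (Dec 25).
Add 6 hours and 38 minutes leg 3 → 8:01 AM UTC.
Noumea is UTC+11:00, so local arrival = 8:01 AM + 11:00 = 7:01 PM on Dec 25.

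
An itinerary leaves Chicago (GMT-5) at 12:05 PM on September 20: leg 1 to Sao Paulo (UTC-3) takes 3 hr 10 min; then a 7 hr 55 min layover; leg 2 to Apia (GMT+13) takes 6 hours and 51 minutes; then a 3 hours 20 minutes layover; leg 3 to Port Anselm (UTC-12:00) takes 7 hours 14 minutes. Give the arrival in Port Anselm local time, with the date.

9:35 AM on September 21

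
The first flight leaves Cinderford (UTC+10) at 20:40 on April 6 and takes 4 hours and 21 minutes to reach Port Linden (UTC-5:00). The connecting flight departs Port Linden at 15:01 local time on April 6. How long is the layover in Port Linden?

Convert departure to UTC: 20:40 − 10:00 = 10:40 UTC on Apr 6.
Add 4 hours and 21 minutes flight time → 15:01 UTC.
Port Linden is UTC−5:00, so local arrival = 15:01 − 5:00 = 10:01 on Apr 6.
Layover = 15:01 − 10:01 = 5 hours.

5 hours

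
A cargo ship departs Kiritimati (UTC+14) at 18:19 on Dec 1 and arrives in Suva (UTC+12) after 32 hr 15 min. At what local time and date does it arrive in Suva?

Convert departure to UTC: 18:19 − 14:00 = 04:19 UTC on Dec 1.
Add 32 hours and 15 minutes travel time → 12:34 UTC (Dec 2).
Suva is UTC+12:00, so local arrival = 12:34 + 12:00 = 00:34 on Dec 3.

00:34 on December 3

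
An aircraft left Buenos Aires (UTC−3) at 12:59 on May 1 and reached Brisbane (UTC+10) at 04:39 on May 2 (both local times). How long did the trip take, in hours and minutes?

Departure in UTC: 12:59 + 3:00 = 15:59 on May 1.
Arrival in UTC: 04:39 − 10:00 = 18:39 on May 1.
Elapsed = 18:39 − 15:59 = 2 hours 40 minutes.

2 hours 40 minutes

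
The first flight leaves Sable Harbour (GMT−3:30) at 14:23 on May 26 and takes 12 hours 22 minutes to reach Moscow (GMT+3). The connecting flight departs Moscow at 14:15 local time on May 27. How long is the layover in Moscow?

5 hours

Convert departure to UTC: 14:23 + 3:30 = 17:53 UTC on May 26.
Add 12 hours 22 minutes flight time → 06:15 UTC (May 27).
Moscow is UTC+3:00, so local arrival = 06:15 + 3:00 = 09:15 on May 27.
Layover = 14:15 − 09:15 = 5 hours.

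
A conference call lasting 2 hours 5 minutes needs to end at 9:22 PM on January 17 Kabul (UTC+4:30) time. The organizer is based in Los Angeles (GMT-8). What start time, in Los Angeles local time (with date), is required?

Target end time in UTC: 9:22 PM − 4:30 = 4:52 PM on Jan 17.
Subtract 2 hours 5 minutes → start 2:47 PM UTC on Jan 17.
Los Angeles is UTC−8:00: 2:47 PM − 8:00 = 6:47 AM on Jan 17.

6:47 AM on Jan 17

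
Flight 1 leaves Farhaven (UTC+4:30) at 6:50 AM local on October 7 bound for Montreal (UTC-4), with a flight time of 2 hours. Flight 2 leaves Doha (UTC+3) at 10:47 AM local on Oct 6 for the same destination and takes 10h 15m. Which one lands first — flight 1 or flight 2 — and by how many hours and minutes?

the second, by 10 hours 18 minutes

Flight 1 in UTC: 6:50 AM − 4:30 = 2:20 AM on Oct 7.
+2 hours → arrive 4:20 AM UTC on Oct 7.
Flight 2 in UTC: 10:47 AM − 3:00 = 7:47 AM on Oct 6.
+10 hours and 15 minutes → arrive 6:02 PM UTC on Oct 6.
Flight 2 lands earlier by 10 hours 18 minutes.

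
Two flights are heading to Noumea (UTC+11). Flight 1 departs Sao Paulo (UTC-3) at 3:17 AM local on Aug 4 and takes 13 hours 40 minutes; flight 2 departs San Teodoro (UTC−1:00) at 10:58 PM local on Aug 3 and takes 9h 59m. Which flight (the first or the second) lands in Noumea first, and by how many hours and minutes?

Flight 1 in UTC: 3:17 AM + 3:00 = 6:17 AM on Aug 4.
+13 hours 40 minutes → arrive 7:57 PM UTC on Aug 4.
Flight 2 in UTC: 10:58 PM + 1:00 = 11:58 PM on Aug 3.
+9 hours 59 minutes → arrive 9:57 AM UTC on Aug 4.
Flight 2 lands earlier by 10 hours.

the second, by 10 hours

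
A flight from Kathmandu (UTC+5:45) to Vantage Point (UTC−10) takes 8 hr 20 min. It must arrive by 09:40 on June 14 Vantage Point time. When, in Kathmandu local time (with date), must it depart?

Target arrival in UTC: 09:40 + 10:00 = 19:40 on Jun 14.
Subtract 8 hours 20 minutes → departure 11:20 UTC on Jun 14.
Kathmandu is UTC+5:45: 11:20 + 5:45 = 17:05 on Jun 14.

17:05 on Jun 14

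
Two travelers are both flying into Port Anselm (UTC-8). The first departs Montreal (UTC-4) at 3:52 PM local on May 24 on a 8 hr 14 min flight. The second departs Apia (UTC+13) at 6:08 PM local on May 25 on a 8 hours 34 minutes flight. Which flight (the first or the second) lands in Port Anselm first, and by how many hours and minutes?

the first, by 9 hours 36 minutes

Flight 1 in UTC: 3:52 PM + 4:00 = 7:52 PM on May 24.
+8 hours 14 minutes → arrive 4:06 AM UTC on May 25.
Flight 2 in UTC: 6:08 PM − 13:00 = 5:08 AM on May 25.
+8 hours and 34 minutes → arrive 1:42 PM UTC on May 25.
Flight 1 lands earlier by 9 hours 36 minutes.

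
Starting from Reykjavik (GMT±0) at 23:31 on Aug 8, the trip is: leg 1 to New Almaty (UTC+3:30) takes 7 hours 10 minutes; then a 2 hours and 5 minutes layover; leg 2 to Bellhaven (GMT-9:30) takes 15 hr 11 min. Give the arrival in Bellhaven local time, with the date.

Reykjavik is at UTC+0, so departure is already 23:31 UTC on Aug 8.
Add 7 hours 10 minutes leg 1 → 06:41 UTC (Aug 9).
Add 2 hours and 5 minutes layover in New Almaty → 08:46 UTC.
Add 15 hours 11 minutes leg 2 → 23:57 UTC.
Bellhaven is UTC−9:30, so local arrival = 23:57 − 9:30 = 14:27 on Aug 9.

14:27 on August 9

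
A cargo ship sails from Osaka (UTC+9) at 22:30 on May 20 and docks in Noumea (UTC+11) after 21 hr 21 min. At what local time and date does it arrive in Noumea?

Convert departure to UTC: 22:30 − 9:00 = 13:30 UTC on May 20.
Add 21 hours and 21 minutes travel time → 10:51 UTC (May 21).
Noumea is UTC+11:00, so local arrival = 10:51 + 11:00 = 21:51 on May 21.

21:51 on May 21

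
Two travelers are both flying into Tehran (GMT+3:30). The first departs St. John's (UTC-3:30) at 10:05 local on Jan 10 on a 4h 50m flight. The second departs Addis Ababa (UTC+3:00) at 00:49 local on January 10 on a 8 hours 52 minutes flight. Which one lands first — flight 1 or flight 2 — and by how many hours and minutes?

Flight 1 in UTC: 10:05 + 3:30 = 13:35 on Jan 10.
+4 hours 50 minutes → arrive 18:25 UTC on Jan 10.
Flight 2 in UTC: 00:49 − 3:00 = 21:49 on Jan 9.
+8 hours 52 minutes → arrive 06:41 UTC on Jan 10.
Flight 2 lands earlier by 11 hours 44 minutes.

the second, by 11 hours 44 minutes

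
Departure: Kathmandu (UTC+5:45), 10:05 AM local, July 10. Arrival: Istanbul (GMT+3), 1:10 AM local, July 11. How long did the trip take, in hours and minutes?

Departure in UTC: 10:05 AM − 5:45 = 4:20 AM on Jul 10.
Arrival in UTC: 1:10 AM − 3:00 = 10:10 PM on Jul 10.
Elapsed = 10:10 PM − 4:20 AM = 17 hours 50 minutes.

17 hours 50 minutes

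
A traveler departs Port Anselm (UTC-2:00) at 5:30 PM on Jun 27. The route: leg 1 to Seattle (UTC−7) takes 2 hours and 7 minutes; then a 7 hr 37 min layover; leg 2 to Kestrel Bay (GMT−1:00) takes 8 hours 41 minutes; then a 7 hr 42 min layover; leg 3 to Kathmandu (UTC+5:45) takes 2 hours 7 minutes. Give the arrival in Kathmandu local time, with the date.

Convert departure to UTC: 5:30 PM + 2:00 = 7:30 PM UTC on Jun 27.
Add 2 hours and 7 minutes leg 1 → 9:37 PM UTC.
Add 7 hours 37 minutes layover in Seattle → 5:14 AM UTC (Jun 28).
Add 8 hours 41 minutes leg 2 → 1:55 PM UTC.
Add 7 hours 42 minutes layover in Kestrel Bay → 9:37 PM UTC.
Add 2 hours and 7 minutes leg 3 → 11:44 PM UTC.
Kathmandu is UTC+5:45, so local arrival = 11:44 PM + 5:45 = 5:29 AM on Jun 29.

5:29 AM on June 29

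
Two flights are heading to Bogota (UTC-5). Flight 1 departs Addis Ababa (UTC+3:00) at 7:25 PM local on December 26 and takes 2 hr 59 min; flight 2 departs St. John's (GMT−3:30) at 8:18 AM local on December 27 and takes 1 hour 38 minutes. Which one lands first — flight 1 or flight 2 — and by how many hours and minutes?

Flight 1 in UTC: 7:25 PM − 3:00 = 4:25 PM on Dec 26.
+2 hours and 59 minutes → arrive 7:24 PM UTC on Dec 26.
Flight 2 in UTC: 8:18 AM + 3:30 = 11:48 AM on Dec 27.
+1 hour and 38 minutes → arrive 1:26 PM UTC on Dec 27.
Flight 1 lands earlier by 18 hours 2 minutes.

the first, by 18 hours 2 minutes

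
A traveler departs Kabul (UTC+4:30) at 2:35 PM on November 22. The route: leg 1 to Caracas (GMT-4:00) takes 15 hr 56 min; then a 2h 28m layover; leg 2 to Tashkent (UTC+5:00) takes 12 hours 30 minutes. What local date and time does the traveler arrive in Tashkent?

9:59 PM on November 23

Convert departure to UTC: 2:35 PM − 4:30 = 10:05 AM UTC on Nov 22.
Add 15 hours and 56 minutes leg 1 → 2:01 AM UTC (Nov 23).
Add 2 hours and 28 minutes layover in Caracas → 4:29 AM UTC.
Add 12 hours 30 minutes leg 2 → 4:59 PM UTC.
Tashkent is UTC+5:00, so local arrival = 4:59 PM + 5:00 = 9:59 PM on Nov 23.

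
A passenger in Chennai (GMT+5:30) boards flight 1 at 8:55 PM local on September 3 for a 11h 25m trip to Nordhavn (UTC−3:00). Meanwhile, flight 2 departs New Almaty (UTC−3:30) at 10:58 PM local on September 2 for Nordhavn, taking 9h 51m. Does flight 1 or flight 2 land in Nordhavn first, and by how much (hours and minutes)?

Flight 1 in UTC: 8:55 PM − 5:30 = 3:25 PM on Sep 3.
+11 hours 25 minutes → arrive 2:50 AM UTC on Sep 4.
Flight 2 in UTC: 10:58 PM + 3:30 = 2:28 AM on Sep 3.
+9 hours and 51 minutes → arrive 12:19 PM UTC on Sep 3.
Flight 2 lands earlier by 14 hours 31 minutes.

the second, by 14 hours 31 minutes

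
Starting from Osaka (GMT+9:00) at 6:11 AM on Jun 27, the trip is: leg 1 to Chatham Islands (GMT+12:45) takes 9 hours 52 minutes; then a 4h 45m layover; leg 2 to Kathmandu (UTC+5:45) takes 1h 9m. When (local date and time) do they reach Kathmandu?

Convert departure to UTC: 6:11 AM − 9:00 = 9:11 PM UTC on Jun 26.
Add 9 hours 52 minutes leg 1 → 7:03 AM UTC (Jun 27).
Add 4 hours and 45 minutes layover in Chatham Islands → 11:48 AM UTC.
Add 1 hour and 9 minutes leg 2 → 12:57 PM UTC.
Kathmandu is UTC+5:45, so local arrival = 12:57 PM + 5:45 = 6:42 PM on Jun 27.

6:42 PM on June 27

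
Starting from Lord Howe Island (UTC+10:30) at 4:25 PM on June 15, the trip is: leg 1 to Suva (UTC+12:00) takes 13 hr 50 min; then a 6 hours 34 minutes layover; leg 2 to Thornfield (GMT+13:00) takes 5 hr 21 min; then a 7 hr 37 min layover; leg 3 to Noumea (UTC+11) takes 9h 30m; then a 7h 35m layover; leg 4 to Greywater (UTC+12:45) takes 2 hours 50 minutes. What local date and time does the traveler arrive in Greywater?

Convert departure to UTC: 4:25 PM − 10:30 = 5:55 AM UTC on Jun 15.
Add 13 hours and 50 minutes leg 1 → 7:45 PM UTC.
Add 6 hours and 34 minutes layover in Suva → 2:19 AM UTC (Jun 16).
Add 5 hours and 21 minutes leg 2 → 7:40 AM UTC.
Add 7 hours and 37 minutes layover in Thornfield → 3:17 PM UTC.
Add 9 hours and 30 minutes leg 3 → 12:47 AM UTC (Jun 17).
Add 7 hours and 35 minutes layover in Noumea → 8:22 AM UTC.
Add 2 hours and 50 minutes leg 4 → 11:12 AM UTC.
Greywater is UTC+12:45, so local arrival = 11:12 AM + 12:45 = 11:57 PM on Jun 17.

11:57 PM on June 17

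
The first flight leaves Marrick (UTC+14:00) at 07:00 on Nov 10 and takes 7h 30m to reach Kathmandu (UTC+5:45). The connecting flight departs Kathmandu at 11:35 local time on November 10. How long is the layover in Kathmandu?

Convert departure to UTC: 07:00 − 14:00 = 17:00 UTC on Nov 9.
Add 7 hours 30 minutes flight time → 00:30 UTC (Nov 10).
Kathmandu is UTC+5:45, so local arrival = 00:30 + 5:45 = 06:15 on Nov 10.
Layover = 11:35 − 06:15 = 5 hours 20 minutes.

5 hours 20 minutes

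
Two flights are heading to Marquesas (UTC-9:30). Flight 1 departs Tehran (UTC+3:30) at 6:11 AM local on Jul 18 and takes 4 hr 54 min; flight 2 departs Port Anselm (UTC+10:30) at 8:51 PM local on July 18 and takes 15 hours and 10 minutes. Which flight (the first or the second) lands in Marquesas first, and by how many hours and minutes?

the first, by 17 hours 56 minutes

Flight 1 in UTC: 6:11 AM − 3:30 = 2:41 AM on Jul 18.
+4 hours 54 minutes → arrive 7:35 AM UTC on Jul 18.
Flight 2 in UTC: 8:51 PM − 10:30 = 10:21 AM on Jul 18.
+15 hours and 10 minutes → arrive 1:31 AM UTC on Jul 19.
Flight 1 lands earlier by 17 hours 56 minutes.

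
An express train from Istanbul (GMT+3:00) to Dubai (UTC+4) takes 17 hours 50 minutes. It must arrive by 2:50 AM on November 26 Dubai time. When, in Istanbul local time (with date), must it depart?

8:00 AM on November 25

Target arrival in UTC: 2:50 AM − 4:00 = 10:50 PM on Nov 25.
Subtract 17 hours 50 minutes → departure 5:00 AM UTC on Nov 25.
Istanbul is UTC+3:00: 5:00 AM + 3:00 = 8:00 AM on Nov 25.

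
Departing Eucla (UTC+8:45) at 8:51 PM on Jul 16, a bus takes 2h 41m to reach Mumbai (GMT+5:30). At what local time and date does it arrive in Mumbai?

Mumbai is 3:15 behind Eucla.
After 2 hours and 41 minutes it is 11:32 PM in Eucla.
Shift by the zone difference: 11:32 PM − 3:15 = 8:17 PM on Jul 16 in Mumbai.

8:17 PM on July 16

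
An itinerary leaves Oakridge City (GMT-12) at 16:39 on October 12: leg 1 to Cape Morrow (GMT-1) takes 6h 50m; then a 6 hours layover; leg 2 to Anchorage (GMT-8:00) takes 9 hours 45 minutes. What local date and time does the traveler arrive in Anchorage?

19:14 on Oct 13

Convert departure to UTC: 16:39 + 12:00 = 04:39 UTC on Oct 13.
Add 6 hours and 50 minutes leg 1 → 11:29 UTC.
Add 6 hours layover in Cape Morrow → 17:29 UTC.
Add 9 hours 45 minutes leg 2 → 03:14 UTC (Oct 14).
Anchorage is UTC−8:00, so local arrival = 03:14 − 8:00 = 19:14 on Oct 13.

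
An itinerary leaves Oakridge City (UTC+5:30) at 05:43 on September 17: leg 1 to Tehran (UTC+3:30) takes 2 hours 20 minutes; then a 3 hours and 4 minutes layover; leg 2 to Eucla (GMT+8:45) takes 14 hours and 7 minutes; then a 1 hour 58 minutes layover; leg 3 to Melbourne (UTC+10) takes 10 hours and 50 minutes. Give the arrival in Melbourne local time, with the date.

Convert departure to UTC: 05:43 − 5:30 = 00:13 UTC on Sep 17.
Add 2 hours and 20 minutes leg 1 → 02:33 UTC.
Add 3 hours 4 minutes layover in Tehran → 05:37 UTC.
Add 14 hours 7 minutes leg 2 → 19:44 UTC.
Add 1 hour and 58 minutes layover in Eucla → 21:42 UTC.
Add 10 hours and 50 minutes leg 3 → 08:32 UTC (Sep 18).
Melbourne is UTC+10:00, so local arrival = 08:32 + 10:00 = 18:32 on Sep 18.

18:32 on Sep 18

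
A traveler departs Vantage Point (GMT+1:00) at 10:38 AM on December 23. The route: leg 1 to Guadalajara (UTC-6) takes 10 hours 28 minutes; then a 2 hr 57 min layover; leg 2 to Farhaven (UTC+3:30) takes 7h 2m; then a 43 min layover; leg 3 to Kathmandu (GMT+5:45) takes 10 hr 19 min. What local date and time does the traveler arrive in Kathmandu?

10:52 PM on December 24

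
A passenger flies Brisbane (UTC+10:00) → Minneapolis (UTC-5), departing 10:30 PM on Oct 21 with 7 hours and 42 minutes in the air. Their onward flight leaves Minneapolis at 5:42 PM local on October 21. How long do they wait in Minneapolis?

Convert departure to UTC: 10:30 PM − 10:00 = 12:30 PM UTC on Oct 21.
Add 7 hours and 42 minutes flight time → 8:12 PM UTC.
Minneapolis is UTC−5:00, so local arrival = 8:12 PM − 5:00 = 3:12 PM on Oct 21.
Layover = 5:42 PM − 3:12 PM = 2 hours 30 minutes.

2 hours 30 minutes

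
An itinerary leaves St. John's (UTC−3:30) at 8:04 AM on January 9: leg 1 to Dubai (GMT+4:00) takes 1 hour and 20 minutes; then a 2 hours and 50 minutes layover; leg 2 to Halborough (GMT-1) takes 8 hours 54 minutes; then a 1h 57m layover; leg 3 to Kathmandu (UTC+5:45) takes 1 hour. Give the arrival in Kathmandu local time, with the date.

Convert departure to UTC: 8:04 AM + 3:30 = 11:34 AM UTC on Jan 9.
Add 1 hour 20 minutes leg 1 → 12:54 PM UTC.
Add 2 hours 50 minutes layover in Dubai → 3:44 PM UTC.
Add 8 hours 54 minutes leg 2 → 12:38 AM UTC (Jan 10).
Add 1 hour and 57 minutes layover in Halborough → 2:35 AM UTC.
Add 1 hour leg 3 → 3:35 AM UTC.
Kathmandu is UTC+5:45, so local arrival = 3:35 AM + 5:45 = 9:20 AM on Jan 10.

9:20 AM on Jan 10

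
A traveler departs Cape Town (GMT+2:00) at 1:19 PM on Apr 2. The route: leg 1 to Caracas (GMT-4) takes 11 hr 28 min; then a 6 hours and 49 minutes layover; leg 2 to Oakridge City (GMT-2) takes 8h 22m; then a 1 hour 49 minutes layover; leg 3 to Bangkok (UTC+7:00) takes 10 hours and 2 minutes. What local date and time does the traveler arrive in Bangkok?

Convert departure to UTC: 1:19 PM − 2:00 = 11:19 AM UTC on Apr 2.
Add 11 hours 28 minutes leg 1 → 10:47 PM UTC.
Add 6 hours and 49 minutes layover in Caracas → 5:36 AM UTC (Apr 3).
Add 8 hours and 22 minutes leg 2 → 1:58 PM UTC.
Add 1 hour and 49 minutes layover in Oakridge City → 3:47 PM UTC.
Add 10 hours 2 minutes leg 3 → 1:49 AM UTC (Apr 4).
Bangkok is UTC+7:00, so local arrival = 1:49 AM + 7:00 = 8:49 AM on Apr 4.

8:49 AM on April 4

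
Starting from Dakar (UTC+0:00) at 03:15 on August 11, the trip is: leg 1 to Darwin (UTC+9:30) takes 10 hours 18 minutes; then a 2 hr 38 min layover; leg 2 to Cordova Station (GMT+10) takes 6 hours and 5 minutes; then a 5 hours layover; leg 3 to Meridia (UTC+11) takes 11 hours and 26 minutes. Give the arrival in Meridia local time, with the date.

Dakar is at UTC+0, so departure is already 03:15 UTC on Aug 11.
Add 10 hours 18 minutes leg 1 → 13:33 UTC.
Add 2 hours 38 minutes layover in Darwin → 16:11 UTC.
Add 6 hours 5 minutes leg 2 → 22:16 UTC.
Add 5 hours layover in Cordova Station → 03:16 UTC (Aug 12).
Add 11 hours and 26 minutes leg 3 → 14:42 UTC.
Meridia is UTC+11:00, so local arrival = 14:42 + 11:00 = 01:42 on Aug 13.

01:42 on Aug 13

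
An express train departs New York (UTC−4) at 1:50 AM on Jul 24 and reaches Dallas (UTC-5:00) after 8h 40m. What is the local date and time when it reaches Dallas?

Convert departure to UTC: 1:50 AM + 4:00 = 5:50 AM UTC on Jul 24.
Add 8 hours 40 minutes travel time → 2:30 PM UTC.
Dallas is UTC−5:00, so local arrival = 2:30 PM − 5:00 = 9:30 AM on Jul 24.

9:30 AM on Jul 24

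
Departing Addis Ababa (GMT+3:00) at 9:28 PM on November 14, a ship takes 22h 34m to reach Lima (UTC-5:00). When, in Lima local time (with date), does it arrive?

12:02 PM on November 15

Lima is 8:00 behind Addis Ababa.
After 22 hours and 34 minutes it is 8:02 PM (Nov 15) in Addis Ababa.
Shift by the zone difference: 8:02 PM − 8:00 = 12:02 PM on Nov 15 in Lima.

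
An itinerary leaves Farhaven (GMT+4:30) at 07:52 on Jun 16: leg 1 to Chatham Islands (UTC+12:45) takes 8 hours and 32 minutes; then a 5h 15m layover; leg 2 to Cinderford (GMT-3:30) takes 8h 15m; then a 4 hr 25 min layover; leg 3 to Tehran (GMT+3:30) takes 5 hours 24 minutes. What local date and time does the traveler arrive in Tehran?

14:43 on June 17

Convert departure to UTC: 07:52 − 4:30 = 03:22 UTC on Jun 16.
Add 8 hours and 32 minutes leg 1 → 11:54 UTC.
Add 5 hours 15 minutes layover in Chatham Islands → 17:09 UTC.
Add 8 hours and 15 minutes leg 2 → 01:24 UTC (Jun 17).
Add 4 hours and 25 minutes layover in Cinderford → 05:49 UTC.
Add 5 hours 24 minutes leg 3 → 11:13 UTC.
Tehran is UTC+3:30, so local arrival = 11:13 + 3:30 = 14:43 on Jun 17.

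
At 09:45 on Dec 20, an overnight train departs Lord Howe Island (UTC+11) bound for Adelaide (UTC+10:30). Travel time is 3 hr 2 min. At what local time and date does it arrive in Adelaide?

Convert departure to UTC: 09:45 − 11:00 = 22:45 UTC on Dec 19.
Add 3 hours and 2 minutes travel time → 01:47 UTC (Dec 20).
Adelaide is UTC+10:30, so local arrival = 01:47 + 10:30 = 12:17 on Dec 20.

12:17 on December 20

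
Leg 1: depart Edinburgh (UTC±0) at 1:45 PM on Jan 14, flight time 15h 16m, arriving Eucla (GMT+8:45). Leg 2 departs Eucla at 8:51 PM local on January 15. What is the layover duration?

7 hours 5 minutes

Edinburgh is at UTC+0, so departure is already 1:45 PM UTC on Jan 14.
Add 15 hours 16 minutes flight time → 5:01 AM UTC (Jan 15).
Eucla is UTC+8:45, so local arrival = 5:01 AM + 8:45 = 1:46 PM on Jan 15.
Layover = 8:51 PM − 1:46 PM = 7 hours 5 minutes.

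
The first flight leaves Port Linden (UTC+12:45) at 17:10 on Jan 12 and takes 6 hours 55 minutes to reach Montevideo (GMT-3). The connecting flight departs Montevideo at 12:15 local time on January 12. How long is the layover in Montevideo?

Convert departure to UTC: 17:10 − 12:45 = 04:25 UTC on Jan 12.
Add 6 hours and 55 minutes flight time → 11:20 UTC.
Montevideo is UTC−3:00, so local arrival = 11:20 − 3:00 = 08:20 on Jan 12.
Layover = 12:15 − 08:20 = 3 hours 55 minutes.

3 hours 55 minutes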